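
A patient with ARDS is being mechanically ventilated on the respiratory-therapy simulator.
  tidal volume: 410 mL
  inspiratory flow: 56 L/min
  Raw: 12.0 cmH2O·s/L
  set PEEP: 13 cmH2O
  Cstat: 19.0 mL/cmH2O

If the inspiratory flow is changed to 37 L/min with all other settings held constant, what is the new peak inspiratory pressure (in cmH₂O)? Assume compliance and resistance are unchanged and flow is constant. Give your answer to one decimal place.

42.0

Flow: 56 L/min ÷ 60 = 0.9333 L/s.
New flow: 37 L/min ÷ 60 = 0.6167 L/s.
PIP = Vt/C + R·V̇ + PEEP (constant-flow equation of motion).
Only the resistive term changes: ΔPIP = R × ΔV̇ = 12.0 × (0.6167 − 0.9333) = 12.0 × -0.3166 = -3.799 cmH2O.
Original PIP = 410/19.0 + 12.0×0.9333 + 13 = 45.779 cmH2O; new PIP = 45.779 + (-3.799) = 41.98 cmH2O.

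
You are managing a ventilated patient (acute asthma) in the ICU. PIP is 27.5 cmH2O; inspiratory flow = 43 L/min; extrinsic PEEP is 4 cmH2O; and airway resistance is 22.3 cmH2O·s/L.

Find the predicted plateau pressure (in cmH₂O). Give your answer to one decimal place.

Flow: 43 L/min ÷ 60 = 0.7167 L/s.
Pplat = PIP − Raw × flow = 27.5 − 22.3 × 0.7167 = 27.5 − 15.982 = 11.518 cmH2O.

11.5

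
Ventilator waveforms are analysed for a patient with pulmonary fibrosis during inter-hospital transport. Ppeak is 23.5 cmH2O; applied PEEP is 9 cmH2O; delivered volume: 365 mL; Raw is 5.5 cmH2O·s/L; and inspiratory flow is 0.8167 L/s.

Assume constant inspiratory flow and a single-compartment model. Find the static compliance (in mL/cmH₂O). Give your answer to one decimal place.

Equation of motion (constant flow): PIP = Vt/C + R·V̇ + PEEP.
Vt/C = PIP − R·V̇ − PEEP = 23.5 − 5.5×0.8167 − 9 = 23.5 − 4.492 − 9 = 10.008 cmH2O.
C = Vt / 10.008 = 365 / 10.008 = 36.471 mL/cmH2O.

36.5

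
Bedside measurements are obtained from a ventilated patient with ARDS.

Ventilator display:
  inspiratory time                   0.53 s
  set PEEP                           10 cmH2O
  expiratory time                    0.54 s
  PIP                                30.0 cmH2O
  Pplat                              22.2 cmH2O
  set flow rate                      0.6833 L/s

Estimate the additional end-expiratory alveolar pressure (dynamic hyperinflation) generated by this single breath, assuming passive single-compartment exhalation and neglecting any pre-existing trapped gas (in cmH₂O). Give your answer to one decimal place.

2.5

Vt = flow × Ti = 0.6833 L/s × 0.53 s × 1000 mL/L = 362.15 mL.
R = (PIP − Pplat)/V̇ = (30.0 − 22.2) / 0.6833 = 7.8/0.6833 = 11.415 cmH2O·s/L.
C = Vt/(Pplat − PEEP) = 362.15 / (22.2 − 10) = 362.15/12.2 = 29.684 mL/cmH2O.
τ = R × C = 11.415 × 0.02968 L/cmH2O = 0.3388 s.
Fraction remaining = e^(−Te/τ) = e^(−0.54/0.3388) = 0.2031; trapped volume = 362.15 × 0.2031 = 73.553 mL.
Additional alveolar pressure from trapping ≈ V_trapped / C = 73.553 / 29.684 = 2.478 cmH2O.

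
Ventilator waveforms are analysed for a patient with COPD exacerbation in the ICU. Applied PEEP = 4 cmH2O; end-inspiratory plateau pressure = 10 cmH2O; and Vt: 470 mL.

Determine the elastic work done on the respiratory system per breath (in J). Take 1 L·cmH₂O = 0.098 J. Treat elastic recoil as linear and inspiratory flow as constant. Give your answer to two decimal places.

0.14

Elastic work ≈ ½ × (Pplat − PEEP) × Vt = 0.5 × (10 − 4) × 0.470 L = 0.5 × 6.0 × 0.470 = 1.41 L·cmH2O.
× 0.098 J/(L·cmH2O) → 0.1382 J.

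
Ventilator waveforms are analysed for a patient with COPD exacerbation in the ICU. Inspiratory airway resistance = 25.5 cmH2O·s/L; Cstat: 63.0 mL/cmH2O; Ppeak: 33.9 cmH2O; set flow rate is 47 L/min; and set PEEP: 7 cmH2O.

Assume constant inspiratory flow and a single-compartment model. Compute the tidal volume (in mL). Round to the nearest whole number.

Flow: 47 L/min ÷ 60 = 0.7833 L/s.
Equation of motion (constant flow): PIP = Vt/C + R·V̇ + PEEP.
Vt/C = PIP − R·V̇ − PEEP = 33.9 − 19.974 − 7 = 6.926 cmH2O.
Vt = C × 6.926 = 63.0 × 6.926 = 436.34 mL.

436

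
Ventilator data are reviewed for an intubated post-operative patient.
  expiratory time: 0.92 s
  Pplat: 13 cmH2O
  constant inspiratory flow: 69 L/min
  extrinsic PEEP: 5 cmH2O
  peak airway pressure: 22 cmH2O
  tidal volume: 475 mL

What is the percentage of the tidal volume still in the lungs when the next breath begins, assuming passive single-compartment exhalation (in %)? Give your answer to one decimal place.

Flow: 69 L/min ÷ 60 = 1.15 L/s.
R = (PIP − Pplat)/V̇ = (22 − 13) / 1.15 = 9.0/1.15 = 7.826 cmH2O·s/L.
C = Vt/(Pplat − PEEP) = 475.0 / (13 − 5) = 475.0/8.0 = 59.375 mL/cmH2O.
τ = R × C = 7.826 × 0.05938 L/cmH2O = 0.4647 s.
Fraction remaining at end-expiration = e^(−Te/τ) = e^(−0.92/0.4647) = 0.1381 → 13.81%.

13.8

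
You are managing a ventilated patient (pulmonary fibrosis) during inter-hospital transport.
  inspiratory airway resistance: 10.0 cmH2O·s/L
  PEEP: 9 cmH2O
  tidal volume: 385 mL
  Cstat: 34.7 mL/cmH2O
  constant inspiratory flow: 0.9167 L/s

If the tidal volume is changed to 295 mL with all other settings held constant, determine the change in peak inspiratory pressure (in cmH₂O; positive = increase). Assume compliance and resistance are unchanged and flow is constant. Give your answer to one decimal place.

PIP = Vt/C + R·V̇ + PEEP (constant-flow equation of motion).
Only the elastic term changes: ΔPIP = ΔVt / C = (295 − 385) / 34.7 = -2.594 cmH2O.

-2.6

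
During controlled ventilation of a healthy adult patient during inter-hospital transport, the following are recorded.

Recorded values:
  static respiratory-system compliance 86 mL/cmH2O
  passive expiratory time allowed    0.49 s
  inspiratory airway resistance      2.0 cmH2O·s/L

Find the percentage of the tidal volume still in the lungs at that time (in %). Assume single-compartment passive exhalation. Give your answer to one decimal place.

5.8

τ = R × C = 2.0 × 86 mL/cmH2O = 2.0 × 0.086 L/cmH2O = 0.172 s.
Passive exhalation: V(t)/V₀ = e^(−t/τ) = e^(−0.49/0.172) = 0.05791.
Fraction remaining = 0.05791 → 5.791%.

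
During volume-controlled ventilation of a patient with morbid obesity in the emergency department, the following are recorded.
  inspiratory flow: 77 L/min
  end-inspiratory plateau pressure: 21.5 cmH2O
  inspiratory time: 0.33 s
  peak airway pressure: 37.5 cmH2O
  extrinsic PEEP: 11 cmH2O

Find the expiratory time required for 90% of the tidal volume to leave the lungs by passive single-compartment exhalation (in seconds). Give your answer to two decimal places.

1.16

Flow: 77 L/min ÷ 60 = 1.2833 L/s.
Vt = flow × Ti = 1.2833 L/s × 0.33 s × 1000 mL/L = 423.49 mL.
R = (PIP − Pplat)/V̇ = (37.5 − 21.5) / 1.2833 = 16.0/1.2833 = 12.468 cmH2O·s/L.
C = Vt/(Pplat − PEEP) = 423.49 / (21.5 − 11) = 423.49/10.5 = 40.332 mL/cmH2O.
τ = R × C = 12.468 × 0.04033 L/cmH2O = 0.5028 s.
t = −τ·ln(1 − 0.90) = −0.5028·ln(0.1) = 1.158 s.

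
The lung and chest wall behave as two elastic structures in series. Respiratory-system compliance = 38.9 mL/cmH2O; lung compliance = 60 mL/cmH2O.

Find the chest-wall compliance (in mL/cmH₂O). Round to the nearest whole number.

1/Ccw = 1/Crs − 1/CL.
1/Ccw = 1/38.9 − 1/60 = 0.00904.
Ccw = 110.62 mL/cmH2O.

111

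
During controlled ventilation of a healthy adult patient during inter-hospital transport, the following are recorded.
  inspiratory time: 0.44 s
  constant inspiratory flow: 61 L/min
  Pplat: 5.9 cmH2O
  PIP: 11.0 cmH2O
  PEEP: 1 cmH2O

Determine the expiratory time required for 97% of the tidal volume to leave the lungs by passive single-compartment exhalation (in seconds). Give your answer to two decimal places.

1.61

Flow: 61 L/min ÷ 60 = 1.0167 L/s.
Vt = flow × Ti = 1.0167 L/s × 0.44 s × 1000 mL/L = 447.35 mL.
R = (PIP − Pplat)/V̇ = (11.0 − 5.9) / 1.0167 = 5.1/1.0167 = 5.016 cmH2O·s/L.
C = Vt/(Pplat − PEEP) = 447.35 / (5.9 − 1) = 447.35/4.9 = 91.296 mL/cmH2O.
τ = R × C = 5.016 × 0.0913 L/cmH2O = 0.458 s.
t = −τ·ln(1 − 0.97) = −0.458·ln(0.03) = 1.606 s.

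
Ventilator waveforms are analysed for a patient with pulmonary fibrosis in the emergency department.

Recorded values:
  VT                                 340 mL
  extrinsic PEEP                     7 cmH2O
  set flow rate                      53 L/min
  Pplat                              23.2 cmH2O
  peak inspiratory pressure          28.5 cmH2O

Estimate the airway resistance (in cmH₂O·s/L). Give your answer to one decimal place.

6.0

Flow: 53 L/min ÷ 60 = 0.8833 L/s.
Raw = (PIP − Pplat) / flow = (28.5 − 23.2) / 0.8833 = 5.3 / 0.8833 = 6.0 cmH2O·s/L.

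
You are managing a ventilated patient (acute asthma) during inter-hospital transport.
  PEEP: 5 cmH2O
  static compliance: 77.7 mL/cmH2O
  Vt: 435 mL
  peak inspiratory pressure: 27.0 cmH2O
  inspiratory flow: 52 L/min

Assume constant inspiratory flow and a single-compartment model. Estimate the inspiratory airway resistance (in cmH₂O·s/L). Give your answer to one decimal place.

Flow: 52 L/min ÷ 60 = 0.8667 L/s.
Equation of motion (constant flow): PIP = Vt/C + R·V̇ + PEEP.
R·V̇ = PIP − Vt/C − PEEP = 27.0 − 435/77.7 − 5 = 27.0 − 5.598 − 5 = 16.402 cmH2O.
R = 16.402 / 0.8667 = 18.925 cmH2O·s/L.

18.9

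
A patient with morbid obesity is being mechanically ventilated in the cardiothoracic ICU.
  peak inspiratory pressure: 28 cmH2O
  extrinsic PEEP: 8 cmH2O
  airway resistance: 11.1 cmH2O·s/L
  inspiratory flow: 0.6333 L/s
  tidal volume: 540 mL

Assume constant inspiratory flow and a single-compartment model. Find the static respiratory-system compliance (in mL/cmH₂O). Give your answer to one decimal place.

41.6

Equation of motion (constant flow): PIP = Vt/C + R·V̇ + PEEP.
Vt/C = PIP − R·V̇ − PEEP = 28 − 11.1×0.6333 − 8 = 28 − 7.03 − 8 = 12.97 cmH2O.
C = Vt / 12.97 = 540 / 12.97 = 41.635 mL/cmH2O.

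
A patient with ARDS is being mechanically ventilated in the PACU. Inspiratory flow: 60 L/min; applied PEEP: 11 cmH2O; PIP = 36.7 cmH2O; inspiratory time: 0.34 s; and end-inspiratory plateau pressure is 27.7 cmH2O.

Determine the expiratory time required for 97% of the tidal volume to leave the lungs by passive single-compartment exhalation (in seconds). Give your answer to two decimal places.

0.64

Flow: 60 L/min ÷ 60 = 1 L/s.
Vt = flow × Ti = 1 L/s × 0.34 s × 1000 mL/L = 340.0 mL.
R = (PIP − Pplat)/V̇ = (36.7 − 27.7) / 1 = 9.0/1 = 9.0 cmH2O·s/L.
C = Vt/(Pplat − PEEP) = 340.0 / (27.7 − 11) = 340.0/16.7 = 20.359 mL/cmH2O.
τ = R × C = 9.0 × 0.02036 L/cmH2O = 0.1832 s.
t = −τ·ln(1 − 0.97) = −0.1832·ln(0.03) = 0.6424 s.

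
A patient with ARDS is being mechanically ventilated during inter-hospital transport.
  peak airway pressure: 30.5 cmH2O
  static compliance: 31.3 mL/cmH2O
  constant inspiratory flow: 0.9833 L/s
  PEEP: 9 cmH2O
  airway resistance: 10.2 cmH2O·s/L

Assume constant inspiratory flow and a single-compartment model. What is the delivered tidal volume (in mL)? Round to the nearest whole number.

359

Equation of motion (constant flow): PIP = Vt/C + R·V̇ + PEEP.
Vt/C = PIP − R·V̇ − PEEP = 30.5 − 10.03 − 9 = 11.47 cmH2O.
Vt = C × 11.47 = 31.3 × 11.47 = 359.01 mL.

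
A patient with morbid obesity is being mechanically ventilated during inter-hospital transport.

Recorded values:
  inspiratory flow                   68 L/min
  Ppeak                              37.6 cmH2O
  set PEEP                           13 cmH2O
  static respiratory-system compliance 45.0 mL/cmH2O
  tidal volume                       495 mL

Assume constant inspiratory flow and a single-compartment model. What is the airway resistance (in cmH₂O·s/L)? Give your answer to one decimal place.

12.0

Flow: 68 L/min ÷ 60 = 1.1333 L/s.
Equation of motion (constant flow): PIP = Vt/C + R·V̇ + PEEP.
R·V̇ = PIP − Vt/C − PEEP = 37.6 − 495/45.0 − 13 = 37.6 − 11.0 − 13 = 13.6 cmH2O.
R = 13.6 / 1.1333 = 12.0 cmH2O·s/L.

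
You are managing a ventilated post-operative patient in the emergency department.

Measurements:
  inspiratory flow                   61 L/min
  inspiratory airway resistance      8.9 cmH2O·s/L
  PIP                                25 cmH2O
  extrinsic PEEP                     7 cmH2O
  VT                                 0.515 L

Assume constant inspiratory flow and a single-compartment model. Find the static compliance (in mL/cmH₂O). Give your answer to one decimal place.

Flow: 61 L/min ÷ 60 = 1.0167 L/s.
Equation of motion (constant flow): PIP = Vt/C + R·V̇ + PEEP.
Vt/C = PIP − R·V̇ − PEEP = 25 − 8.9×1.0167 − 7 = 25 − 9.049 − 7 = 8.951 cmH2O.
C = Vt / 8.951 = 515 / 8.951 = 57.535 mL/cmH2O.

57.5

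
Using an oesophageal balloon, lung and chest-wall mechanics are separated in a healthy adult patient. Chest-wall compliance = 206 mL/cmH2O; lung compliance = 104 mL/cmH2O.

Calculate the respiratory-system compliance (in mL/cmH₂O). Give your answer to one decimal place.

Lung and chest wall are elastances in series: 1/Crs = 1/CL + 1/Ccw.
1/Crs = 1/104 + 1/206 = 0.01447.
Crs = 69.109 mL/cmH2O.

69.1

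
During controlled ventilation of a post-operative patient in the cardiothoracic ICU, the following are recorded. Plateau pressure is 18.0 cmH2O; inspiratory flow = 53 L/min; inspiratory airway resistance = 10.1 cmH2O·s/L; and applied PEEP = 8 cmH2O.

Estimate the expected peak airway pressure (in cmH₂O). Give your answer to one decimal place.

Flow: 53 L/min ÷ 60 = 0.8833 L/s.
PIP = Pplat + Raw × flow = 18.0 + 10.1 × 0.8833 = 18.0 + 8.921 = 26.921 cmH2O.

26.9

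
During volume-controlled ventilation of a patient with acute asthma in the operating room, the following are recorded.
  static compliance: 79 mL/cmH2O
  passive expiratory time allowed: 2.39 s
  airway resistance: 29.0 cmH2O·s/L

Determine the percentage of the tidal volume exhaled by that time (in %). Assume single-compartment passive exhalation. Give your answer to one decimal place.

τ = R × C = 29.0 × 79 mL/cmH2O = 29.0 × 0.079 L/cmH2O = 2.291 s.
Passive exhalation: V(t)/V₀ = e^(−t/τ) = e^(−2.39/2.291) = 0.3523.
Fraction exhaled = 1 − 0.3523 = 0.6477 → 64.77%.

64.8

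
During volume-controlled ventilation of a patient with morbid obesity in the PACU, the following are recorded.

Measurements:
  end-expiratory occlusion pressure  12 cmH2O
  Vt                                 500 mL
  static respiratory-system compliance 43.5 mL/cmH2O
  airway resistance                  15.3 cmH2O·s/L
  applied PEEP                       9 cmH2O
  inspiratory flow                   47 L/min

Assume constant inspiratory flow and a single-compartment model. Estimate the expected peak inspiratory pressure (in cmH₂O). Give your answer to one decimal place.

35.5

Flow: 47 L/min ÷ 60 = 0.7833 L/s.
Total PEEP = 12 cmH2O (set 9 + intrinsic 3); this is the baseline alveolar pressure.
Equation of motion (constant flow): PIP = Vt/C + R·V̇ + PEEP.
PIP = 500/43.5 + 15.3×0.7833 + 12 = 11.494 + 11.984 + 12 = 35.478 cmH2O.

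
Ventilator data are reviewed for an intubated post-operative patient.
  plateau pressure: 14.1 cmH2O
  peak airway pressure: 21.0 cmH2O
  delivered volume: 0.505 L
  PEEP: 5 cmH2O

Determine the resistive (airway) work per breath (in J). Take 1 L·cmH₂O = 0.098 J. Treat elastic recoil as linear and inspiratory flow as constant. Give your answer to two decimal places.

0.34

With constant inspiratory flow the resistive pressure is constant at PIP − Pplat = 21.0 − 14.1 = 6.9 cmH2O, so resistive work = 6.9 × 0.505 = 3.485 L·cmH2O.
× 0.098 J/(L·cmH2O) → 0.3415 J.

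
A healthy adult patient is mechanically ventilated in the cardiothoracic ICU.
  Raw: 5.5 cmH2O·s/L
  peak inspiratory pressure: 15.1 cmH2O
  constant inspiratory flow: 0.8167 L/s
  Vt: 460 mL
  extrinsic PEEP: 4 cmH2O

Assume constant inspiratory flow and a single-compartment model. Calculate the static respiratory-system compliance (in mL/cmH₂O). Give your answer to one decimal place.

69.6

Equation of motion (constant flow): PIP = Vt/C + R·V̇ + PEEP.
Vt/C = PIP − R·V̇ − PEEP = 15.1 − 5.5×0.8167 − 4 = 15.1 − 4.492 − 4 = 6.608 cmH2O.
C = Vt / 6.608 = 460 / 6.608 = 69.613 mL/cmH2O.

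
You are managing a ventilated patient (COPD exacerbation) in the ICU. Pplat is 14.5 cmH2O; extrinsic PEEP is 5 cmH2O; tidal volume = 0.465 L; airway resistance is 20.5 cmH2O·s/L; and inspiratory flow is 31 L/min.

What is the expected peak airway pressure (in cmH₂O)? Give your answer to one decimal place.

Flow: 31 L/min ÷ 60 = 0.5167 L/s.
PIP = Pplat + Raw × flow = 14.5 + 20.5 × 0.5167 = 14.5 + 10.592 = 25.092 cmH2O.

25.1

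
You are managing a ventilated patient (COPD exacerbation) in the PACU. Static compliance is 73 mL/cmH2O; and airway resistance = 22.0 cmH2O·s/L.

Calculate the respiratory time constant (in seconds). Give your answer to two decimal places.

τ = R × C = 22.0 × 73 mL/cmH2O = 22.0 × 0.073 L/cmH2O = 1.606 s.

1.61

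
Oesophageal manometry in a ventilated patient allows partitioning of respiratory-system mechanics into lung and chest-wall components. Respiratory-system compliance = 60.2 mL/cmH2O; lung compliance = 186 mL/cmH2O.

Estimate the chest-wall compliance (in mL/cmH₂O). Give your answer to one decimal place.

89.0

1/Ccw = 1/Crs − 1/CL.
1/Ccw = 1/60.2 − 1/186 = 0.01123.
Ccw = 89.047 mL/cmH2O.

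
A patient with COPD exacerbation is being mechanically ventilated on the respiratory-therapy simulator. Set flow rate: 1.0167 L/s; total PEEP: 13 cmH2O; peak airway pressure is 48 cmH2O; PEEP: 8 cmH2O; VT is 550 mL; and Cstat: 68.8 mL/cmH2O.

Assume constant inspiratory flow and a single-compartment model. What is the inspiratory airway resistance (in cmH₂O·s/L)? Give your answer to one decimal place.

Total PEEP = 13 cmH2O (set 8 + intrinsic 5); this is the baseline alveolar pressure.
Equation of motion (constant flow): PIP = Vt/C + R·V̇ + PEEP.
R·V̇ = PIP − Vt/C − PEEP = 48 − 550/68.8 − 13 = 48 − 7.994 − 13 = 27.006 cmH2O.
R = 27.006 / 1.0167 = 26.562 cmH2O·s/L.

26.6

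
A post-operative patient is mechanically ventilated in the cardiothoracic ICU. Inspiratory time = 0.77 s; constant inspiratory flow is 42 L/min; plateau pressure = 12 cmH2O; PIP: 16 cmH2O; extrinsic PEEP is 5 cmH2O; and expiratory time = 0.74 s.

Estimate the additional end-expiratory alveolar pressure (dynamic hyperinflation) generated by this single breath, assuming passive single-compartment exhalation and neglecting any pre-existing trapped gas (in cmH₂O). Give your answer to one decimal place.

Flow: 42 L/min ÷ 60 = 0.7 L/s.
Vt = flow × Ti = 0.7 L/s × 0.77 s × 1000 mL/L = 539.0 mL.
R = (PIP − Pplat)/V̇ = (16 − 12) / 0.7 = 4.0/0.7 = 5.714 cmH2O·s/L.
C = Vt/(Pplat − PEEP) = 539.0 / (12 − 5) = 539.0/7.0 = 77.0 mL/cmH2O.
τ = R × C = 5.714 × 0.077 L/cmH2O = 0.44 s.
Fraction remaining = e^(−Te/τ) = e^(−0.74/0.44) = 0.186; trapped volume = 539.0 × 0.186 = 100.25 mL.
Additional alveolar pressure from trapping ≈ V_trapped / C = 100.25 / 77.0 = 1.302 cmH2O.

1.3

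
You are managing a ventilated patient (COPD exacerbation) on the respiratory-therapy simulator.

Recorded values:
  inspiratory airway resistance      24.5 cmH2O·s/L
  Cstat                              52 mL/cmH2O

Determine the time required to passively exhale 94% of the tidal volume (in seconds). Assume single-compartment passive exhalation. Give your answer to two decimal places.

3.58

τ = R × C = 24.5 × 52 mL/cmH2O = 24.5 × 0.052 L/cmH2O = 1.274 s.
Exhaled fraction f = 1 − e^(−t/τ) → t = −τ·ln(1 − f) = −1.274·ln(0.06) = 3.584 s.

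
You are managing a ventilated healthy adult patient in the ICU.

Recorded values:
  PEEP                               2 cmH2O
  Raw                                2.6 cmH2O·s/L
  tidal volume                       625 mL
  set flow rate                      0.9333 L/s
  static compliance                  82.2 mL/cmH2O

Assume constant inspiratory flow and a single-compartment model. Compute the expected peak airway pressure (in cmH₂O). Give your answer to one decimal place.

Equation of motion (constant flow): PIP = Vt/C + R·V̇ + PEEP.
PIP = 625/82.2 + 2.6×0.9333 + 2 = 7.603 + 2.427 + 2 = 12.03 cmH2O.

12.0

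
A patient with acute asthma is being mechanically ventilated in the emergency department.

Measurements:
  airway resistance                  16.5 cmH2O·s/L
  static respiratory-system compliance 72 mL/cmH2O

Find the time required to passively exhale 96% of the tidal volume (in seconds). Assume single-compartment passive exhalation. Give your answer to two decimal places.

3.82

τ = R × C = 16.5 × 72 mL/cmH2O = 16.5 × 0.072 L/cmH2O = 1.188 s.
Exhaled fraction f = 1 − e^(−t/τ) → t = −τ·ln(1 − f) = −1.188·ln(0.04) = 3.824 s.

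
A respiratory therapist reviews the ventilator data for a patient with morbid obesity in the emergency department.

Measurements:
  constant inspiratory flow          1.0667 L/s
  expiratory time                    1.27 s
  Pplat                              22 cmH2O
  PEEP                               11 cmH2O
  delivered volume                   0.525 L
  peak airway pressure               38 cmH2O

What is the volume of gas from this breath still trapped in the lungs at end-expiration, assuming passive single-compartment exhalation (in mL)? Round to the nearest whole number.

89

R = (PIP − Pplat)/V̇ = (38 − 22) / 1.0667 = 16.0/1.0667 = 15.0 cmH2O·s/L.
C = Vt/(Pplat − PEEP) = 525.0 / (22 − 11) = 525.0/11.0 = 47.727 mL/cmH2O.
τ = R × C = 15.0 × 0.04773 L/cmH2O = 0.716 s.
Fraction remaining = e^(−Te/τ) = e^(−1.27/0.716) = 0.1697.
Trapped volume = 525.0 × 0.1697 = 89.093 mL.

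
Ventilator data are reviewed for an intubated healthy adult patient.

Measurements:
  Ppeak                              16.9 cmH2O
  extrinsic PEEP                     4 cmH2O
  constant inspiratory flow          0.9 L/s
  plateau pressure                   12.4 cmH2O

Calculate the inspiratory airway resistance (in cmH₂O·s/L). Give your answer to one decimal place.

5.0

Raw = (PIP − Pplat) / flow = (16.9 − 12.4) / 0.9 = 4.5 / 0.9 = 5.0 cmH2O·s/L.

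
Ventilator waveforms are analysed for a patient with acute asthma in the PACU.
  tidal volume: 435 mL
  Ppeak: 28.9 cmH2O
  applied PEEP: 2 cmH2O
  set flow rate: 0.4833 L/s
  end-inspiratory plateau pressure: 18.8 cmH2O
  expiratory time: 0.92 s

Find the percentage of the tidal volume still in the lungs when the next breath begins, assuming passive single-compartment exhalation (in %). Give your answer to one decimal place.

R = (PIP − Pplat)/V̇ = (28.9 − 18.8) / 0.4833 = 10.1/0.4833 = 20.898 cmH2O·s/L.
C = Vt/(Pplat − PEEP) = 435.0 / (18.8 − 2) = 435.0/16.8 = 25.893 mL/cmH2O.
τ = R × C = 20.898 × 0.02589 L/cmH2O = 0.541 s.
Fraction remaining at end-expiration = e^(−Te/τ) = e^(−0.92/0.541) = 0.1826 → 18.26%.

18.3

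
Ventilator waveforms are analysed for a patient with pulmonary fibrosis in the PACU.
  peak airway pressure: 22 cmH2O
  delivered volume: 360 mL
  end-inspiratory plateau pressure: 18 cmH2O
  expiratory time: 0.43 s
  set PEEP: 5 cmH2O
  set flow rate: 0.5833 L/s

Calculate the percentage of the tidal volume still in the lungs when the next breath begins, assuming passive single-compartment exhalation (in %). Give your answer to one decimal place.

R = (PIP − Pplat)/V̇ = (22 − 18) / 0.5833 = 4.0/0.5833 = 6.858 cmH2O·s/L.
C = Vt/(Pplat − PEEP) = 360.0 / (18 − 5) = 360.0/13.0 = 27.692 mL/cmH2O.
τ = R × C = 6.858 × 0.02769 L/cmH2O = 0.1899 s.
Fraction remaining at end-expiration = e^(−Te/τ) = e^(−0.43/0.1899) = 0.1039 → 10.39%.

10.4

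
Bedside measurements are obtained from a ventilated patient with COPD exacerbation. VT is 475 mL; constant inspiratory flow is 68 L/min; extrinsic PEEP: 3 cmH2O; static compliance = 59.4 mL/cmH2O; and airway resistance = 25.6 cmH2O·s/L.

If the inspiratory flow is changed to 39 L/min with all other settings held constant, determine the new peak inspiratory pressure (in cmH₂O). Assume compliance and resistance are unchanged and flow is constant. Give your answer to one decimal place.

27.6

Flow: 68 L/min ÷ 60 = 1.1333 L/s.
New flow: 39 L/min ÷ 60 = 0.65 L/s.
PIP = Vt/C + R·V̇ + PEEP (constant-flow equation of motion).
Only the resistive term changes: ΔPIP = R × ΔV̇ = 25.6 × (0.65 − 1.1333) = 25.6 × -0.4833 = -12.372 cmH2O.
Original PIP = 475/59.4 + 25.6×1.1333 + 3 = 40.009 cmH2O; new PIP = 40.009 + (-12.372) = 27.637 cmH2O.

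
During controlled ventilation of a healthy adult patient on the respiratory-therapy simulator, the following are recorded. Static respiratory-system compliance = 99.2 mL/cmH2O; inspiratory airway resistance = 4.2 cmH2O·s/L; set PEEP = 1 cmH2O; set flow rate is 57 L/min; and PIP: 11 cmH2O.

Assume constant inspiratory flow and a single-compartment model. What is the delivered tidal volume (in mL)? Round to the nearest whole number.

Flow: 57 L/min ÷ 60 = 0.95 L/s.
Equation of motion (constant flow): PIP = Vt/C + R·V̇ + PEEP.
Vt/C = PIP − R·V̇ − PEEP = 11 − 3.99 − 1 = 6.01 cmH2O.
Vt = C × 6.01 = 99.2 × 6.01 = 596.19 mL.

596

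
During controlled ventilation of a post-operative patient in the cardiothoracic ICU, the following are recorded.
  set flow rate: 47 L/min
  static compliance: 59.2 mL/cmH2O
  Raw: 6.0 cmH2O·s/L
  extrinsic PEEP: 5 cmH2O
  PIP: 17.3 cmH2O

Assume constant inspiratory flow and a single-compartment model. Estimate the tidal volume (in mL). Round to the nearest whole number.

450

Flow: 47 L/min ÷ 60 = 0.7833 L/s.
Equation of motion (constant flow): PIP = Vt/C + R·V̇ + PEEP.
Vt/C = PIP − R·V̇ − PEEP = 17.3 − 4.7 − 5 = 7.6 cmH2O.
Vt = C × 7.6 = 59.2 × 7.6 = 449.92 mL.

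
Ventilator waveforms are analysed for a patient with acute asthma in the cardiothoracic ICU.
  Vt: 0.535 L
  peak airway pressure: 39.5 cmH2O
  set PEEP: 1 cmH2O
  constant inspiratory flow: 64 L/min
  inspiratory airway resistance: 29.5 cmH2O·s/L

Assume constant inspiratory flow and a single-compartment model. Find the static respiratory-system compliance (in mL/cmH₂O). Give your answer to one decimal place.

Flow: 64 L/min ÷ 60 = 1.0667 L/s.
Equation of motion (constant flow): PIP = Vt/C + R·V̇ + PEEP.
Vt/C = PIP − R·V̇ − PEEP = 39.5 − 29.5×1.0667 − 1 = 39.5 − 31.468 − 1 = 7.032 cmH2O.
C = Vt / 7.032 = 535 / 7.032 = 76.081 mL/cmH2O.

76.1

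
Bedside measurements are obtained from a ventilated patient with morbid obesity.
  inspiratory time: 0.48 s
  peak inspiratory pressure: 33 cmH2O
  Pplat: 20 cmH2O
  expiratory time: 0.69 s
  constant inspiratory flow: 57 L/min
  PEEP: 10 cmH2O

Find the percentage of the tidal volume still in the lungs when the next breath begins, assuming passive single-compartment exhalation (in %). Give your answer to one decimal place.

Flow: 57 L/min ÷ 60 = 0.95 L/s.
Vt = flow × Ti = 0.95 L/s × 0.48 s × 1000 mL/L = 456.0 mL.
R = (PIP − Pplat)/V̇ = (33 − 20) / 0.95 = 13.0/0.95 = 13.684 cmH2O·s/L.
C = Vt/(Pplat − PEEP) = 456.0 / (20 − 10) = 456.0/10.0 = 45.6 mL/cmH2O.
τ = R × C = 13.684 × 0.0456 L/cmH2O = 0.624 s.
Fraction remaining at end-expiration = e^(−Te/τ) = e^(−0.69/0.624) = 0.331 → 33.1%.

33.1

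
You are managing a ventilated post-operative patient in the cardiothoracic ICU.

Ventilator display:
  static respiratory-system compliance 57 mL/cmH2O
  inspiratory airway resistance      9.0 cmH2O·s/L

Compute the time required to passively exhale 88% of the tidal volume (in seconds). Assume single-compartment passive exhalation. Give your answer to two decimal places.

τ = R × C = 9.0 × 57 mL/cmH2O = 9.0 × 0.057 L/cmH2O = 0.513 s.
Exhaled fraction f = 1 − e^(−t/τ) → t = −τ·ln(1 − f) = −0.513·ln(0.12) = 1.088 s.

1.09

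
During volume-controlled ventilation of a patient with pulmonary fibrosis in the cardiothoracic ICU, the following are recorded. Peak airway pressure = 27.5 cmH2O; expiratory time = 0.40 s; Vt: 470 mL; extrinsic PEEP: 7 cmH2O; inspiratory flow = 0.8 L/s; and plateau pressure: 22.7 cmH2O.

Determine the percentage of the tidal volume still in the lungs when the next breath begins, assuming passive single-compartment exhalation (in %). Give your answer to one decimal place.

R = (PIP − Pplat)/V̇ = (27.5 − 22.7) / 0.8 = 4.8/0.8 = 6.0 cmH2O·s/L.
C = Vt/(Pplat − PEEP) = 470.0 / (22.7 − 7) = 470.0/15.7 = 29.936 mL/cmH2O.
τ = R × C = 6.0 × 0.02994 L/cmH2O = 0.1796 s.
Fraction remaining at end-expiration = e^(−Te/τ) = e^(−0.40/0.1796) = 0.1078 → 10.78%.

10.8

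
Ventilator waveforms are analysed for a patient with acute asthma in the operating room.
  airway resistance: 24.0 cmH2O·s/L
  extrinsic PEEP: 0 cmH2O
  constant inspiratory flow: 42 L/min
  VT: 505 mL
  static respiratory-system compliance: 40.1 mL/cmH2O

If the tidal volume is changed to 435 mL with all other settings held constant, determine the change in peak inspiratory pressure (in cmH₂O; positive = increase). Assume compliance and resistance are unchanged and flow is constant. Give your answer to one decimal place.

PIP = Vt/C + R·V̇ + PEEP (constant-flow equation of motion).
Only the elastic term changes: ΔPIP = ΔVt / C = (435 − 505) / 40.1 = -1.746 cmH2O.

-1.7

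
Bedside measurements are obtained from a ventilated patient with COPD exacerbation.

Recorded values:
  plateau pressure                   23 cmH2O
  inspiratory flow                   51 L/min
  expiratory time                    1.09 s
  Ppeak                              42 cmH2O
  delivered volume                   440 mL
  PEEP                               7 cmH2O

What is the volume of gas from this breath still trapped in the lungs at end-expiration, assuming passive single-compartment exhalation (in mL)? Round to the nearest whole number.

75

Flow: 51 L/min ÷ 60 = 0.85 L/s.
R = (PIP − Pplat)/V̇ = (42 − 23) / 0.85 = 19.0/0.85 = 22.353 cmH2O·s/L.
C = Vt/(Pplat − PEEP) = 440.0 / (23 − 7) = 440.0/16.0 = 27.5 mL/cmH2O.
τ = R × C = 22.353 × 0.0275 L/cmH2O = 0.6147 s.
Fraction remaining = e^(−Te/τ) = e^(−1.09/0.6147) = 0.1698.
Trapped volume = 440.0 × 0.1698 = 74.712 mL.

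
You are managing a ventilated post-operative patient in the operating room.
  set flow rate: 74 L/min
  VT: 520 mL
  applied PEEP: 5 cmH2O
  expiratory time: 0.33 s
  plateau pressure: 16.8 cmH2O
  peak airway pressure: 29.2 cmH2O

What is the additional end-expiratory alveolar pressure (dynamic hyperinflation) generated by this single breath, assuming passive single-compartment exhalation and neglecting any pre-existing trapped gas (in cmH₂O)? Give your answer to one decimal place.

5.6

Flow: 74 L/min ÷ 60 = 1.2333 L/s.
R = (PIP − Pplat)/V̇ = (29.2 − 16.8) / 1.2333 = 12.4/1.2333 = 10.054 cmH2O·s/L.
C = Vt/(Pplat − PEEP) = 520.0 / (16.8 − 5) = 520.0/11.8 = 44.068 mL/cmH2O.
τ = R × C = 10.054 × 0.04407 L/cmH2O = 0.4431 s.
Fraction remaining = e^(−Te/τ) = e^(−0.33/0.4431) = 0.4749; trapped volume = 520.0 × 0.4749 = 246.95 mL.
Additional alveolar pressure from trapping ≈ V_trapped / C = 246.95 / 44.068 = 5.604 cmH2O.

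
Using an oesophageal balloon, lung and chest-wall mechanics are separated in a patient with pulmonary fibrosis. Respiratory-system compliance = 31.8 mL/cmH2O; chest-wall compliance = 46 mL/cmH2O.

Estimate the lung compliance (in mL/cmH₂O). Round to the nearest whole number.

103

1/CL = 1/Crs − 1/Ccw.
1/CL = 1/31.8 − 1/46 = 0.009707.
CL = 103.02 mL/cmH2O.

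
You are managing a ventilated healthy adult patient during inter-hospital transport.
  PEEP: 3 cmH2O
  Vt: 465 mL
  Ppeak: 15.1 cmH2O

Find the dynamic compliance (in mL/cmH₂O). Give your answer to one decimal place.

38.4

Dynamic compliance = Vt / (PIP − PEEP) = 465 / (15.1 − 3) = 465 / 12.1 = 38.43 mL/cmH2O.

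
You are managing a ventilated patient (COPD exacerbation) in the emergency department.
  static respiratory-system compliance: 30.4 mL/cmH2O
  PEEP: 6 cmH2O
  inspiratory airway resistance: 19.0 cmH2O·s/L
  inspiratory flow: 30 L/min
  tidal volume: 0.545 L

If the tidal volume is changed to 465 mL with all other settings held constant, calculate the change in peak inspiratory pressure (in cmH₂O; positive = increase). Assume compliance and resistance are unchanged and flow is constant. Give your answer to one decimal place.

PIP = Vt/C + R·V̇ + PEEP (constant-flow equation of motion).
Only the elastic term changes: ΔPIP = ΔVt / C = (465 − 545) / 30.4 = -2.632 cmH2O.

-2.6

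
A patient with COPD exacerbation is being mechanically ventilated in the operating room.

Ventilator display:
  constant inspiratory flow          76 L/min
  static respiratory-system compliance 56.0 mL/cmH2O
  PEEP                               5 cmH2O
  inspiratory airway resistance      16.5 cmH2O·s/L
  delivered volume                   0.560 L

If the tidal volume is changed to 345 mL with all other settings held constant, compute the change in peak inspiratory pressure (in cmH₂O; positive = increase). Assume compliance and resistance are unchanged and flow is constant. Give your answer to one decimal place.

PIP = Vt/C + R·V̇ + PEEP (constant-flow equation of motion).
Only the elastic term changes: ΔPIP = ΔVt / C = (345 − 560) / 56.0 = -3.839 cmH2O.

-3.8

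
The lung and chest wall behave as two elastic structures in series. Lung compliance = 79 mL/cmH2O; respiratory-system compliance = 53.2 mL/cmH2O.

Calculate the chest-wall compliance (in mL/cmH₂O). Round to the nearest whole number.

1/Ccw = 1/Crs − 1/CL.
1/Ccw = 1/53.2 − 1/79 = 0.006139.
Ccw = 162.89 mL/cmH2O.

163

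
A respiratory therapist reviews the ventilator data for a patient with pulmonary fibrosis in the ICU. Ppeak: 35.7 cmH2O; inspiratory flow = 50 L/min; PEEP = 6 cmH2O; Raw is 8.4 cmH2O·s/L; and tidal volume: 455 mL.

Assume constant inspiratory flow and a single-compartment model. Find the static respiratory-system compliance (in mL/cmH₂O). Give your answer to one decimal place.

20.0

Flow: 50 L/min ÷ 60 = 0.8333 L/s.
Equation of motion (constant flow): PIP = Vt/C + R·V̇ + PEEP.
Vt/C = PIP − R·V̇ − PEEP = 35.7 − 8.4×0.8333 − 6 = 35.7 − 7.0 − 6 = 22.7 cmH2O.
C = Vt / 22.7 = 455 / 22.7 = 20.044 mL/cmH2O.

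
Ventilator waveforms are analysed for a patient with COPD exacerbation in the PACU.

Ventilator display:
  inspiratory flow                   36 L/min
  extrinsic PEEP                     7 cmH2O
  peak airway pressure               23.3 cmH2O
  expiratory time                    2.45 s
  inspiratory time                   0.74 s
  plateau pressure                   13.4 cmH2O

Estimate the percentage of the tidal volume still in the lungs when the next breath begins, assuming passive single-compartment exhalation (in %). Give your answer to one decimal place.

Flow: 36 L/min ÷ 60 = 0.6 L/s.
Vt = flow × Ti = 0.6 L/s × 0.74 s × 1000 mL/L = 444.0 mL.
R = (PIP − Pplat)/V̇ = (23.3 − 13.4) / 0.6 = 9.9/0.6 = 16.5 cmH2O·s/L.
C = Vt/(Pplat − PEEP) = 444.0 / (13.4 − 7) = 444.0/6.4 = 69.375 mL/cmH2O.
τ = R × C = 16.5 × 0.06938 L/cmH2O = 1.145 s.
Fraction remaining at end-expiration = e^(−Te/τ) = e^(−2.45/1.145) = 0.1177 → 11.77%.

11.8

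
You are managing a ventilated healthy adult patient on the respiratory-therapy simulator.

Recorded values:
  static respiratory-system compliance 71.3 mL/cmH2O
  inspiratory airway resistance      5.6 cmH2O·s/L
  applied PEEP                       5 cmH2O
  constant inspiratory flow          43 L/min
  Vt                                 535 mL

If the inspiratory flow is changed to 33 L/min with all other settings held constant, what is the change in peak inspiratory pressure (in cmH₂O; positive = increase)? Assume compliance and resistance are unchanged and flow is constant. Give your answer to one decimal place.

Flow: 43 L/min ÷ 60 = 0.7167 L/s.
New flow: 33 L/min ÷ 60 = 0.55 L/s.
PIP = Vt/C + R·V̇ + PEEP (constant-flow equation of motion).
Only the resistive term changes: ΔPIP = R × ΔV̇ = 5.6 × (0.55 − 0.7167) = 5.6 × -0.1667 = -0.9335 cmH2O.

-0.9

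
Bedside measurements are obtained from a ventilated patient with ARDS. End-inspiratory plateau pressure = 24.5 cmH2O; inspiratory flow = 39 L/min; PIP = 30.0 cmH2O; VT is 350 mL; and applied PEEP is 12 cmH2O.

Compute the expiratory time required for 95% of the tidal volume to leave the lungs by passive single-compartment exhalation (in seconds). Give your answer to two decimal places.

Flow: 39 L/min ÷ 60 = 0.65 L/s.
R = (PIP − Pplat)/V̇ = (30.0 − 24.5) / 0.65 = 5.5/0.65 = 8.462 cmH2O·s/L.
C = Vt/(Pplat − PEEP) = 350.0 / (24.5 − 12) = 350.0/12.5 = 28.0 mL/cmH2O.
τ = R × C = 8.462 × 0.028 L/cmH2O = 0.2369 s.
t = −τ·ln(1 − 0.95) = −0.2369·ln(0.05) = 0.7097 s.

0.71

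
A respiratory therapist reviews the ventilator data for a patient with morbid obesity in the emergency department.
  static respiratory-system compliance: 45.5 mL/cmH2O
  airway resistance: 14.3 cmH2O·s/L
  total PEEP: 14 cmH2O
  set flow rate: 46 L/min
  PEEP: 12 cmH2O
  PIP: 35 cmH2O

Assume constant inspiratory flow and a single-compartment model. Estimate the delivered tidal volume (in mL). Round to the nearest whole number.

457

Flow: 46 L/min ÷ 60 = 0.7667 L/s.
Total PEEP = 14 cmH2O (set 12 + intrinsic 2); this is the baseline alveolar pressure.
Equation of motion (constant flow): PIP = Vt/C + R·V̇ + PEEP.
Vt/C = PIP − R·V̇ − PEEP = 35 − 10.964 − 14 = 10.036 cmH2O.
Vt = C × 10.036 = 45.5 × 10.036 = 456.64 mL.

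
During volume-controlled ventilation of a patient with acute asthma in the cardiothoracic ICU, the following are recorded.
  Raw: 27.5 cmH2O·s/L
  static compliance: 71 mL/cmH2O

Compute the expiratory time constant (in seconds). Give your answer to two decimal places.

τ = R × C = 27.5 × 71 mL/cmH2O = 27.5 × 0.071 L/cmH2O = 1.953 s.

1.95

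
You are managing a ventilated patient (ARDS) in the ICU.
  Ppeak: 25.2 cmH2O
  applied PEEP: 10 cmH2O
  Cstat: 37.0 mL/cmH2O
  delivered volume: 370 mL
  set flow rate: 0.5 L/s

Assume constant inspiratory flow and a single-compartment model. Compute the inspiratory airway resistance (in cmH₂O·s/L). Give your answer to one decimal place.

10.4

Equation of motion (constant flow): PIP = Vt/C + R·V̇ + PEEP.
R·V̇ = PIP − Vt/C − PEEP = 25.2 − 370/37.0 − 10 = 25.2 − 10.0 − 10 = 5.2 cmH2O.
R = 5.2 / 0.5 = 10.4 cmH2O·s/L.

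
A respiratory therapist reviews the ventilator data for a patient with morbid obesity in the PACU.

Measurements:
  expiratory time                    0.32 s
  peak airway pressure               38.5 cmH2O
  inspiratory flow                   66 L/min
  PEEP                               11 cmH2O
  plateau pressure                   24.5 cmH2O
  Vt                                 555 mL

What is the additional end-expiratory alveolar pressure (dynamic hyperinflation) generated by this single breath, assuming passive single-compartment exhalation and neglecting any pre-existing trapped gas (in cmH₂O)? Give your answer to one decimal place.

Flow: 66 L/min ÷ 60 = 1.1 L/s.
R = (PIP − Pplat)/V̇ = (38.5 − 24.5) / 1.1 = 14.0/1.1 = 12.727 cmH2O·s/L.
C = Vt/(Pplat − PEEP) = 555.0 / (24.5 − 11) = 555.0/13.5 = 41.111 mL/cmH2O.
τ = R × C = 12.727 × 0.04111 L/cmH2O = 0.5232 s.
Fraction remaining = e^(−Te/τ) = e^(−0.32/0.5232) = 0.5425; trapped volume = 555.0 × 0.5425 = 301.09 mL.
Additional alveolar pressure from trapping ≈ V_trapped / C = 301.09 / 41.111 = 7.324 cmH2O.

7.3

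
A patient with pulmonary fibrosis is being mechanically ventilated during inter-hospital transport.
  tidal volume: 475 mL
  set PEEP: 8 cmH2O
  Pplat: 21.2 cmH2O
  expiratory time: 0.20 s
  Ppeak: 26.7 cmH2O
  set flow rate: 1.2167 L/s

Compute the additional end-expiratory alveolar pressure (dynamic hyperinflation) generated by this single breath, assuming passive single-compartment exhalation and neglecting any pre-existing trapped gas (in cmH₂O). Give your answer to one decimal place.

R = (PIP − Pplat)/V̇ = (26.7 − 21.2) / 1.2167 = 5.5/1.2167 = 4.52 cmH2O·s/L.
C = Vt/(Pplat − PEEP) = 475.0 / (21.2 − 8) = 475.0/13.2 = 35.985 mL/cmH2O.
τ = R × C = 4.52 × 0.03599 L/cmH2O = 0.1627 s.
Fraction remaining = e^(−Te/τ) = e^(−0.20/0.1627) = 0.2925; trapped volume = 475.0 × 0.2925 = 138.94 mL.
Additional alveolar pressure from trapping ≈ V_trapped / C = 138.94 / 35.985 = 3.861 cmH2O.

3.9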